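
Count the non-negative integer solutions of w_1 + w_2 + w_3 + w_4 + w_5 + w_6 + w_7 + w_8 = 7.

Stars and bars with 7 stars and 7 bars:
C(7+8-1, 8-1) = C(14,7).

Final answer: C(14,7) = 3432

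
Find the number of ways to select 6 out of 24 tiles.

C(24,6) = 24!/(6! x 18!).

Final answer: \binom{24}{6} = 134596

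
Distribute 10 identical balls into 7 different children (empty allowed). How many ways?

Stars and bars: C(n+k-1, k-1) = C(16,6).

Final answer: C(16,6) = 8008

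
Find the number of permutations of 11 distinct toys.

The number of ways to arrange 11 distinct objects is 11!.

Final answer: 11! = 39916800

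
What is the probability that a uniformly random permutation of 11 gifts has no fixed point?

D(n) = (n-1)(D(n-1) + D(n-2)), D(0)=1, D(1)=0.
Building up: D(2)=1, D(3)=2, D(4)=9, D(5)=44, D(6)=265, D(7)=1854, D(8)=14833, D(9)=133496, D(10)=1334961, D(11)=14684570.
Total arrangements: 11! = 39916800.
Probability = D(11)/11! = 1468457/3991680.

Final answer: D(11)/11! = 14684570/39916800 = 0.367879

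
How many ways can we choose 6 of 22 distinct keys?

C(22,6) = 22!/(6! x (22-6)!).

Final answer: C(22,6) = 74613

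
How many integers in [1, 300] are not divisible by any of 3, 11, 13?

|div by 3|=100, |div by 11|=27, |div by 13|=23.
|div by 3&11|=9, |div by 3&13|=7, |div by 11&13|=2, |div by all|=0.
By inclusion-exclusion, divisible by at least one: 100+27+23-9-7-2+0 = 132.
Not divisible by any: 300 - 132.

Final answer: 168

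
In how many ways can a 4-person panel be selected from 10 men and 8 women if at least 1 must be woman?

Sum over valid woman counts:
C(8,1)C(10,3) = 960
C(8,2)C(10,2) = 1260
C(8,3)C(10,1) = 560
C(8,4)C(10,0) = 70
Total: 960 + 1260 + 560 + 70.

Final answer: 2850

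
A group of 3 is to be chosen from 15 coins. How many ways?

C(15,3) = 15!/(3! x 12!).

Final answer: \binom{15}{3} = 455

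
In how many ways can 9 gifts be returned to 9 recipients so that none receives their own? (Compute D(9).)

Use the recurrence D(n) = (n-1)(D(n-1) + D(n-2)) with D(0)=1, D(1)=0.
D(2) = 1 x (0 + 1) = 1
D(3) = 2 x (1 + 0) = 2
D(4) = 3 x (2 + 1) = 9
D(5) = 4 x (9 + 2) = 44
D(6) = 5 x (44 + 9) = 265
D(7) = 6 x (265 + 44) = 1854
D(8) = 7 x (1854 + 265) = 14833
D(9) = 8 x (D(8) + D(7)) = 8 x (14833 + 1854)

Final answer: D(9) = 133496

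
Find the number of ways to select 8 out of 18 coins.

C(18,8) = 18!/(8! x (18-8)!).

Final answer: C(18,8) = 43758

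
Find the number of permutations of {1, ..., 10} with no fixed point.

Derangements satisfy D(n) = (n-1)(D(n-1) + D(n-2)), starting from D(0)=1, D(1)=0.
D(2) = 1 x (0 + 1) = 1
D(3) = 2 x (1 + 0) = 2
D(4) = 3 x (2 + 1) = 9
D(5) = 4 x (9 + 2) = 44
D(6) = 5 x (44 + 9) = 265
D(7) = 6 x (265 + 44) = 1854
D(8) = 7 x (1854 + 265) = 14833
D(9) = 8 x (14833 + 1854) = 133496
D(10) = 9 x (D(9) + D(8)) = 9 x (133496 + 14833)

Final answer: D(10) = 1334961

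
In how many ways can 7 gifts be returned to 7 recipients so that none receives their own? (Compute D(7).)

D(n) = (n-1)(D(n-1) + D(n-2)), D(0)=1, D(1)=0.
D(2) = 1 x (0 + 1) = 1
D(3) = 2 x (1 + 0) = 2
D(4) = 3 x (2 + 1) = 9
D(5) = 4 x (9 + 2) = 44
D(6) = 5 x (44 + 9) = 265
D(7) = 6 x (D(6) + D(5)) = 6 x (265 + 44)

Final answer: D(7) = 1854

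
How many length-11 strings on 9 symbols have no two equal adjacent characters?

Let g(n) count such strings. g(1) = 9, and each valid string of length n-1 extends in 8 ways (any symbol but the last), so g(n) = 8 g(n-1).
Total: g(11) = 9 x 8^10.

Final answer: 9 x 8^{10} = 9663676416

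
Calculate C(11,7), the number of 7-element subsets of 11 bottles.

C(11,7) = 11!/(7! x (11-7)!).

Final answer: C(11,7) = 330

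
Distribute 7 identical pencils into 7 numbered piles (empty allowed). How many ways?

Stars and bars: C(n+k-1, k-1) = C(13,6).

Final answer: C(13,6) = 1716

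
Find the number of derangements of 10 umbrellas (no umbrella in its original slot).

Derangements satisfy D(n) = (n-1)(D(n-1) + D(n-2)), starting from D(0)=1, D(1)=0.
D(2) = 1 x (0 + 1) = 1
D(3) = 2 x (1 + 0) = 2
D(4) = 3 x (2 + 1) = 9
D(5) = 4 x (9 + 2) = 44
D(6) = 5 x (44 + 9) = 265
D(7) = 6 x (265 + 44) = 1854
D(8) = 7 x (1854 + 265) = 14833
D(9) = 8 x (14833 + 1854) = 133496
D(10) = 9 x (D(9) + D(8)) = 9 x (133496 + 14833)

Final answer: D(10) = 1334961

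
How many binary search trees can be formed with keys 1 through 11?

This is a standard Catalan-number count: the answer is C_n. Here n = 11.
C_n = (2n)!/(n!(n+1)!), so C_{11} = 22!/(11! x 12!) = C(22,11)/12 = 705432/12.

Final answer: C_{11} = 58786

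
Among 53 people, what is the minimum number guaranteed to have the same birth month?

There are 12 possible values for birth month. With 53 people and 12 categories, by pigeonhole: ceiling(53/12).

Final answer: 5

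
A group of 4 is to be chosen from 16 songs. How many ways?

C(16,4) = 16!/(4! x (16-4)!).

Final answer: C(16,4) = 1820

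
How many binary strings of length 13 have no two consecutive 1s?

Classify by the final bit: ...0 gives a(n-1) strings, ...01 gives a(n-2) strings. Thus a(n) = a(n-1) + a(n-2) with a(1)=2, a(2)=3.
Building up term by term: a(1)=2, a(2)=3, a(3)=5, a(4)=8, a(5)=13, a(6)=21, a(7)=34, a(8)=55, a(9)=89, a(10)=144, a(11)=233, a(12)=377, a(13)=610.

Final answer: 610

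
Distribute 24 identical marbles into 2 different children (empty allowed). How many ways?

Stars and bars: C(n+k-1, k-1) = C(25,1).

Final answer: C(25,1) = 25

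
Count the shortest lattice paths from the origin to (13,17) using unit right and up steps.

Each path has 13 right steps and 17 up steps in some order (30 steps total).
Choose which 17 of the 30 steps are up: C(30,17).

Final answer: C(30,17) = 119759850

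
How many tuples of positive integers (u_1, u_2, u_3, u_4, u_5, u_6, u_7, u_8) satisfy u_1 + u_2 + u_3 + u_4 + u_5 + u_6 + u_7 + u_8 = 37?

Substitute u'_i = u_i - 1 (so u'_i >= 0). Then sum u'_i = 37 - 8 = 29.
Stars and bars: C(29+8-1, 8-1) = C(36,7).

Final answer: C(36,7) = 8347680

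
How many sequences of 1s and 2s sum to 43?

Let f(n) be the number of climbs. Removing the last move (1 or 2 steps) gives f(n) = f(n-1) + f(n-2); base cases f(1)=1, f(2)=2.
Building up term by term: f(1)=1, f(2)=2, f(3)=3, f(4)=5, f(5)=8, f(6)=13, f(7)=21, f(8)=34, f(9)=55, f(10)=89, f(11)=144, f(12)=233, f(13)=377, f(14)=610, f(15)=987, f(16)=1597, f(17)=2584, f(18)=4181, f(19)=6765, f(20)=10946, f(21)=17711, f(22)=28657, f(23)=46368, f(24)=75025, f(25)=121393, f(26)=196418, f(27)=317811, f(28)=514229, f(29)=832040, f(30)=1346269, f(31)=2178309, f(32)=3524578, f(33)=5702887, f(34)=9227465, f(35)=14930352, f(36)=24157817, f(37)=39088169, f(38)=63245986, f(39)=102334155, f(40)=165580141, f(41)=267914296, f(42)=433494437, f(43)=701408733.

Final answer: 701408733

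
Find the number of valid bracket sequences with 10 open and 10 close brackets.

The structures are counted by the Catalan number C_n. Here n = 10 (pairs).
C_n = C(2n,n)/(n+1), so C_{10} = C(20,10)/11 = 184756/11.

Final answer: C_{10} = 16796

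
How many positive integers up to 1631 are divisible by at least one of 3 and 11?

Multiples of 3: 543. Multiples of 11: 148. Of both (lcm=33): 49.
By inclusion-exclusion: 543 + 148 - 49.

Final answer: 642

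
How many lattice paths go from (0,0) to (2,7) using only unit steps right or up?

Each path has 2 right steps and 7 up steps in some order (9 steps total).
Choose which 7 of the 9 steps are up: C(9,7).

Final answer: C(9,7) = 36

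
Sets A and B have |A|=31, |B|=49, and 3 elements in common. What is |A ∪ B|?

|A union B| = |A| + |B| - |A intersect B| = 31 + 49 - 3.

Final answer: 77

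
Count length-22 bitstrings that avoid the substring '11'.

Let a(n) count valid strings. If the last bit is 0 the prefix is any valid string of length n-1; if it is 1 the string must end in 01 with a valid prefix of length n-2. So a(n) = a(n-1) + a(n-2), a(1)=2, a(2)=3.
Iterating the recurrence: a(1)=2, a(2)=3, a(3)=5, a(4)=8, a(5)=13, a(6)=21, a(7)=34, a(8)=55, a(9)=89, a(10)=144, a(11)=233, a(12)=377, a(13)=610, a(14)=987, a(15)=1597, a(16)=2584, a(17)=4181, a(18)=6765, a(19)=10946, a(20)=17711, a(21)=28657, a(22)=46368.

Final answer: 46368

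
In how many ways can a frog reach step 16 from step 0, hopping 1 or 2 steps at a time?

Let f(n) be the number of climbs. Removing the last move (1 or 2 steps) gives f(n) = f(n-1) + f(n-2); base cases f(1)=1, f(2)=2.
Iterating the recurrence: f(1)=1, f(2)=2, f(3)=3, f(4)=5, f(5)=8, f(6)=13, f(7)=21, f(8)=34, f(9)=55, f(10)=89, f(11)=144, f(12)=233, f(13)=377, f(14)=610, f(15)=987, f(16)=1597.

Final answer: 1597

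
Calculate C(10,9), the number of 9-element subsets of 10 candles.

C(10,9) = 10!/(9! x 1!).

Final answer: \binom{10}{9} = 10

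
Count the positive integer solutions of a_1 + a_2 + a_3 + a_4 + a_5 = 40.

Substitute a'_i = a_i - 1 (so a'_i >= 0). Then sum a'_i = 40 - 5 = 35.
Stars and bars: C(35+5-1, 5-1) = C(39,4).

Final answer: C(39,4) = 82251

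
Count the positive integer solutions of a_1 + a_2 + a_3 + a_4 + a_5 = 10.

Substitute a'_i = a_i - 1 (so a'_i >= 0). Then sum a'_i = 10 - 5 = 5.
Stars and bars: C(5+5-1, 5-1) = C(9,4).

Final answer: C(9,4) = 126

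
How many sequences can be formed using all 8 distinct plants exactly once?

The number of ways to arrange 8 distinct objects is 8!.

Final answer: 8! = 40320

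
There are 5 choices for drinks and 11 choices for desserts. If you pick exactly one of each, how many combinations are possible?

By the multiplication principle: 5 x 11.

Final answer: 55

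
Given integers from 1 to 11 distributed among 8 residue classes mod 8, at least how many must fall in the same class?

By pigeonhole with 11 objects and 8 categories: ceiling(11/8).

Final answer: 2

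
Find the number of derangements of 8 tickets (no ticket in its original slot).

D(n) = (n-1)(D(n-1) + D(n-2)), D(0)=1, D(1)=0.
D(2) = 1 x (0 + 1) = 1
D(3) = 2 x (1 + 0) = 2
D(4) = 3 x (2 + 1) = 9
D(5) = 4 x (9 + 2) = 44
D(6) = 5 x (44 + 9) = 265
D(7) = 6 x (265 + 44) = 1854
D(8) = 7 x (D(7) + D(6)) = 7 x (1854 + 265)

Final answer: D(8) = 14833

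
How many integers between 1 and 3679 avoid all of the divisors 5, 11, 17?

|div by 5|=735, |div by 11|=334, |div by 17|=216.
|div by 5&11|=66, |div by 5&17|=43, |div by 11&17|=19, |div by all|=3.
By inclusion-exclusion, divisible by at least one: 735+334+216-66-43-19+3 = 1160.
Not divisible by any: 3679 - 1160.

Final answer: 2519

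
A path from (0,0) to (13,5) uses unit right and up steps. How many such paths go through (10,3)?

Paths (0,0)->(10,3): C(13,3) = 286.
Paths (10,3)->(13,5): C(5,2) = 10.
By multiplication principle: 286 x 10.

Final answer: 2860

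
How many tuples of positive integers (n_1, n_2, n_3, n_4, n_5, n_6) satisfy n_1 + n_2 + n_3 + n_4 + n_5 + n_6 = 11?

Substitute n'_i = n_i - 1 (so n'_i >= 0). Then sum n'_i = 11 - 6 = 5.
Stars and bars: C(5+6-1, 6-1) = C(10,5).

Final answer: C(10,5) = 252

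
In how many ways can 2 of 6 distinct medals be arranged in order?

P(6,2) = 6!/(6-2)! = 6!/4!.

Final answer: P(6,2) = 30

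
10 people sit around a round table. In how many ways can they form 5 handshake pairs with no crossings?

This is a standard Catalan-number count: the answer is C_n. Here n = 10/2 = 5.
Using C_0 = 1 and C_(k+1) = C_k x 2(2k+1)/(k+2), build up term by term: C_1=1, C_2=2, C_3=5, C_4=14, C_5=42.

Final answer: C_{5} = 42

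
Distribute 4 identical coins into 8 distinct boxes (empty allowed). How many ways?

Stars and bars: C(n+k-1, k-1) = C(11,7).

Final answer: C(11,7) = 330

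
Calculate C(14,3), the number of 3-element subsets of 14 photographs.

C(14,3) = 14!/(3! x 11!).

Final answer: \binom{14}{3} = 364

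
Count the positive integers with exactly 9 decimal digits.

These are the integers in [10^8, 10^9), so the count is 10^9 - 10^8 = 9 x 10^8.

Final answer: 900000000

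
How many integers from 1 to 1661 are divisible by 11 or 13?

Multiples of 11: 151. Multiples of 13: 127. Of both (lcm=143): 11.
By inclusion-exclusion: 151 + 127 - 11.

Final answer: 267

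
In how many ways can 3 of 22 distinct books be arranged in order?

P(22,3) = 22!/(22-3)! = 22!/19!.

Final answer: P(22,3) = 9240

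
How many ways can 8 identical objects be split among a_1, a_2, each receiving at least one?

Substitute a'_i = a_i - 1 (so a'_i >= 0). Then sum a'_i = 8 - 2 = 6.
Stars and bars: C(6+2-1, 2-1) = C(7,1).

Final answer: C(7,1) = 7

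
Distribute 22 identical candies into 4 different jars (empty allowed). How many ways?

Stars and bars: C(n+k-1, k-1) = C(25,3).

Final answer: C(25,3) = 2300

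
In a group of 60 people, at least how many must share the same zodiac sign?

There are 12 possible values for zodiac sign. With 60 people and 12 categories, by pigeonhole: ceiling(60/12).

Final answer: 5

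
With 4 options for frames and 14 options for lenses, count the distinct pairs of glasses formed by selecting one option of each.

By the multiplication principle: 4 x 14.

Final answer: 56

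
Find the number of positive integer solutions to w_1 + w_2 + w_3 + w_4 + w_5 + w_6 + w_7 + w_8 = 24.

Substitute w'_i = w_i - 1 (so w'_i >= 0). Then sum w'_i = 24 - 8 = 16.
Stars and bars: C(16+8-1, 8-1) = C(23,7).

Final answer: C(23,7) = 245157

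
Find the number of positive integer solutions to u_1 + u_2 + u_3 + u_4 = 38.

Substitute u'_i = u_i - 1 (so u'_i >= 0). Then sum u'_i = 38 - 4 = 34.
Stars and bars: C(34+4-1, 4-1) = C(37,3).

Final answer: C(37,3) = 7770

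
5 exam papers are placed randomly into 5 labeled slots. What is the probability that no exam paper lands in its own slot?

Use the recurrence D(n) = (n-1)(D(n-1) + D(n-2)) with D(0)=1, D(1)=0.
Building up: D(2)=1, D(3)=2, D(4)=9, D(5)=44.
Total arrangements: 5! = 120.
Probability = D(5)/5! = 11/30.

Final answer: D(5)/5! = 44/120 = 0.366667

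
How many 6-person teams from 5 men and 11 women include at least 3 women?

Sum over valid woman counts:
C(11,3)C(5,3) = 1650
C(11,4)C(5,2) = 3300
C(11,5)C(5,1) = 2310
C(11,6)C(5,0) = 462
Total: 1650 + 3300 + 2310 + 462.

Final answer: 7722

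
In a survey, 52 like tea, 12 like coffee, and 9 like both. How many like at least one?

|A union B| = |A| + |B| - |A intersect B| = 52 + 12 - 9.

Final answer: 55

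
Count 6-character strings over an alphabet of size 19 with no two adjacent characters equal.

Let g(n) count such strings. g(1) = 19, and each valid string of length n-1 extends in 18 ways (any symbol but the last), so g(n) = 18 g(n-1).
Total: g(6) = 19 x 18^5.

Final answer: 19 x 18^{5} = 35901792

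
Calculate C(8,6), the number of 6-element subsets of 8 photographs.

C(8,6) = 8!/(6! x (8-6)!).

Final answer: C(8,6) = 28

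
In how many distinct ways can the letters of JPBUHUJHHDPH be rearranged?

Letters (B:1, D:1, H:4, J:2, P:2, U:2). Total letters: 12.
Permutations = 12!/(4! x 2! x 2! x 2!).

Final answer: 2494800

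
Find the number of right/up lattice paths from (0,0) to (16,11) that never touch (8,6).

Total paths to (16,11): C(27,11) = 13037895.
Paths through (8,6): C(14,6) x C(13,5) = 3864861.
Avoiding (8,6): 13037895 - 3864861.

Final answer: 9173034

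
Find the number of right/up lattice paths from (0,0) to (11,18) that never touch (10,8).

Total paths to (11,18): C(29,18) = 34597290.
Paths through (10,8): C(18,8) x C(11,10) = 481338.
Avoiding (10,8): 34597290 - 481338.

Final answer: 34115952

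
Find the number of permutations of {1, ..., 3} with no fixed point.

D(n) = (n-1)(D(n-1) + D(n-2)), D(0)=1, D(1)=0.
Building up: D(2)=1.
D(3) = 2 x (D(2) + D(1)) = 2 x (1 + 0).

Final answer: D(3) = 2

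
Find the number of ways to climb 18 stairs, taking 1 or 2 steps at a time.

Let f(n) count the ways. The last step is size 1 or 2, so f(n) = f(n-1) + f(n-2) with f(1)=1, f(2)=2.
Building up term by term: f(1)=1, f(2)=2, f(3)=3, f(4)=5, f(5)=8, f(6)=13, f(7)=21, f(8)=34, f(9)=55, f(10)=89, f(11)=144, f(12)=233, f(13)=377, f(14)=610, f(15)=987, f(16)=1597, f(17)=2584, f(18)=4181.

Final answer: 4181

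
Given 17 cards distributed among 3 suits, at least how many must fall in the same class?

By pigeonhole with 17 objects and 3 categories: ceiling(17/3).

Final answer: 6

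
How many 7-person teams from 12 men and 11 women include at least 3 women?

Sum over valid woman counts:
C(11,3)C(12,4) = 81675
C(11,4)C(12,3) = 72600
C(11,5)C(12,2) = 30492
C(11,6)C(12,1) = 5544
C(11,7)C(12,0) = 330
Total: 81675 + 72600 + 30492 + 5544 + 330.

Final answer: 190641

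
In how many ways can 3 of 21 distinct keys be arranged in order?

P(21,3) = 21!/(21-3)! = 21!/18!.

Final answer: P(21,3) = 7980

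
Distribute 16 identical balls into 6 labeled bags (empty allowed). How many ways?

Stars and bars: C(n+k-1, k-1) = C(21,5).

Final answer: C(21,5) = 20349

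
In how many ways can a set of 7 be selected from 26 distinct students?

C(26,7) = 26!/(7! x 19!).

Final answer: \binom{26}{7} = 657800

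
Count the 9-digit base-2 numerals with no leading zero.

Leading digit: 1 options (nonzero). Other 8 digit(s): 2 options each.
Total: 1 x 2^8.

Final answer: 256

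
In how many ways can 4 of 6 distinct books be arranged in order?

P(6,4) = 6!/(6-4)! = 6!/2!.

Final answer: P(6,4) = 360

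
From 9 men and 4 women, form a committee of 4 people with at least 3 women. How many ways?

Sum over valid woman counts:
C(4,3)C(9,1) = 36
C(4,4)C(9,0) = 1
Total: 36 + 1.

Final answer: 37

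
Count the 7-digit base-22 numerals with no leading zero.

These are the integers in [22^6, 22^7), so the count is 22^7 - 22^6 = 21 x 22^6.

Final answer: 2380977984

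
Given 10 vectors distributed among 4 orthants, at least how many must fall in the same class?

By pigeonhole with 10 objects and 4 categories: ceiling(10/4).

Final answer: 3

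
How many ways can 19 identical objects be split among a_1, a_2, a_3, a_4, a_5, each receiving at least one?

Substitute a'_i = a_i - 1 (so a'_i >= 0). Then sum a'_i = 19 - 5 = 14.
Stars and bars: C(14+5-1, 5-1) = C(18,4).

Final answer: C(18,4) = 3060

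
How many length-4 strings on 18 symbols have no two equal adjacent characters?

First character: 18 choices. Each subsequent: 17 choices (must differ from the previous one).
Total: 18 x 17^3.

Final answer: 18 x 17^{3} = 88434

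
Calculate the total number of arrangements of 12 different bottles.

The number of ways to arrange 12 distinct objects is 12!.

Final answer: 12! = 479001600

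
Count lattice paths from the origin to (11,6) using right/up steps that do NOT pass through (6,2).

Total paths to (11,6): C(17,6) = 12376.
Paths through (6,2): C(8,2) x C(9,4) = 3528.
Avoiding (6,2): 12376 - 3528.

Final answer: 8848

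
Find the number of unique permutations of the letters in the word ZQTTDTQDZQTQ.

Letters (D:2, Q:4, T:4, Z:2). Total letters: 12.
Permutations = 12!/(4! x 4! x 2! x 2!).

Final answer: 207900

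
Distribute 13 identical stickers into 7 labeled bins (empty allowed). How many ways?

Stars and bars: C(n+k-1, k-1) = C(19,6).

Final answer: C(19,6) = 27132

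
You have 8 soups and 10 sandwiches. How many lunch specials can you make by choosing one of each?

By the multiplication principle: 8 x 10.

Final answer: 80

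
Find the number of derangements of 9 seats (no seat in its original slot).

D(n) = (n-1)(D(n-1) + D(n-2)), D(0)=1, D(1)=0.
D(2) = 1 x (0 + 1) = 1
D(3) = 2 x (1 + 0) = 2
D(4) = 3 x (2 + 1) = 9
D(5) = 4 x (9 + 2) = 44
D(6) = 5 x (44 + 9) = 265
D(7) = 6 x (265 + 44) = 1854
D(8) = 7 x (1854 + 265) = 14833
D(9) = 8 x (D(8) + D(7)) = 8 x (14833 + 1854)

Final answer: D(9) = 133496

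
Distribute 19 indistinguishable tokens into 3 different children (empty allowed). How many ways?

Stars and bars: C(n+k-1, k-1) = C(21,2).

Final answer: C(21,2) = 210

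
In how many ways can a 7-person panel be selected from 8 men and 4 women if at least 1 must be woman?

Sum over valid woman counts:
C(4,1)C(8,6) = 112
C(4,2)C(8,5) = 336
C(4,3)C(8,4) = 280
C(4,4)C(8,3) = 56
Total: 112 + 336 + 280 + 56.

Final answer: 784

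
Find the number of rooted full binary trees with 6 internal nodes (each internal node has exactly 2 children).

The structures are counted by the Catalan number C_n. Here n = 6.
C_n = C(2n,n) - C(2n,n+1), so C_{6} = C(12,6) - C(12,7) = 924 - 792.

Final answer: C_{6} = 132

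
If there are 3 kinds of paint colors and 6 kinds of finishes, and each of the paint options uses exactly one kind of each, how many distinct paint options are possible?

By the multiplication principle: 3 x 6.

Final answer: 18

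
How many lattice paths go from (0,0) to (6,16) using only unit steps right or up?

Each path has 6 right steps and 16 up steps in some order (22 steps total).
Choose which 16 of the 22 steps are up: C(22,16).

Final answer: C(22,16) = 74613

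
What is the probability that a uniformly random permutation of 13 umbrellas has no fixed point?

Use the recurrence D(n) = (n-1)(D(n-1) + D(n-2)) with D(0)=1, D(1)=0.
Building up: D(2)=1, D(3)=2, D(4)=9, D(5)=44, D(6)=265, D(7)=1854, D(8)=14833, D(9)=133496, D(10)=1334961, D(11)=14684570, D(12)=176214841, D(13)=2290792932.
Total arrangements: 13! = 6227020800.
Probability = D(13)/13! = 63633137/172972800.

Final answer: D(13)/13! = 2290792932/6227020800 = 0.367879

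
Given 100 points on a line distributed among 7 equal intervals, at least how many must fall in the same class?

By pigeonhole with 100 objects and 7 categories: ceiling(100/7).

Final answer: 15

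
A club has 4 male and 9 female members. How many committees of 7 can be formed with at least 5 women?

Sum over valid woman counts:
C(9,5)C(4,2) = 756
C(9,6)C(4,1) = 336
C(9,7)C(4,0) = 36
Total: 756 + 336 + 36.

Final answer: 1128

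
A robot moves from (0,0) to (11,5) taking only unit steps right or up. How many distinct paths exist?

Each path has 11 right steps and 5 up steps in some order (16 steps total).
Choose which 5 of the 16 steps are up: C(16,5).

Final answer: C(16,5) = 4368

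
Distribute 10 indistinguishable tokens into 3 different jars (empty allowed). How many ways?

Stars and bars: C(n+k-1, k-1) = C(12,2).

Final answer: C(12,2) = 66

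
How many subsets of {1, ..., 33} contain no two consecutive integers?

Condition on whether n belongs to the subset: if not, any valid subset of {1, ..., n-1} works (a(n-1)); if so, n-1 is excluded and the rest is a valid subset of {1, ..., n-2} (a(n-2)). Hence a(n) = a(n-1) + a(n-2), a(1)=2, a(2)=3.
Building up term by term: a(1)=2, a(2)=3, a(3)=5, a(4)=8, a(5)=13, a(6)=21, a(7)=34, a(8)=55, a(9)=89, a(10)=144, a(11)=233, a(12)=377, a(13)=610, a(14)=987, a(15)=1597, a(16)=2584, a(17)=4181, a(18)=6765, a(19)=10946, a(20)=17711, a(21)=28657, a(22)=46368, a(23)=75025, a(24)=121393, a(25)=196418, a(26)=317811, a(27)=514229, a(28)=832040, a(29)=1346269, a(30)=2178309, a(31)=3524578, a(32)=5702887, a(33)=9227465.

Final answer: 9227465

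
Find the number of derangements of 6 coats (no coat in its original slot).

Derangements satisfy D(n) = (n-1)(D(n-1) + D(n-2)), starting from D(0)=1, D(1)=0.
D(2) = 1 x (0 + 1) = 1
D(3) = 2 x (1 + 0) = 2
D(4) = 3 x (2 + 1) = 9
D(5) = 4 x (9 + 2) = 44
D(6) = 5 x (D(5) + D(4)) = 5 x (44 + 9)

Final answer: D(6) = 265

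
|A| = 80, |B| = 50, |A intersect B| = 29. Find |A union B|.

|A union B| = |A| + |B| - |A intersect B| = 80 + 50 - 29.

Final answer: 101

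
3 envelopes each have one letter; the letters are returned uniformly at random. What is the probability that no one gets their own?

Use the recurrence D(n) = (n-1)(D(n-1) + D(n-2)) with D(0)=1, D(1)=0.
Building up: D(2)=1, D(3)=2.
Total arrangements: 3! = 6.
Probability = D(3)/3! = 1/3.

Final answer: D(3)/3! = 2/6 = 0.333333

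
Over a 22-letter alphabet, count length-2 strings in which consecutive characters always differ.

First character: 22 choices. Each subsequent: 21 choices (must differ from the previous one).
Total: 22 x 21^1.

Final answer: 22 x 21^{1} = 462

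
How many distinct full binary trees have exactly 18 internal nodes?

This is counted by the nth Catalan number C_n. Here n = 18.
C_n = (2n)!/(n!(n+1)!), so C_{18} = 36!/(18! x 19!) = C(36,18)/19 = 9075135300/19.

Final answer: C_{18} = 477638700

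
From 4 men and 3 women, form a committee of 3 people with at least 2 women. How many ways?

Sum over valid woman counts:
C(3,2)C(4,1) = 12
C(3,3)C(4,0) = 1
Total: 12 + 1.

Final answer: 13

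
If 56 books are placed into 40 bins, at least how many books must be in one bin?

By the pigeonhole principle: ceiling(56/40).

Final answer: 2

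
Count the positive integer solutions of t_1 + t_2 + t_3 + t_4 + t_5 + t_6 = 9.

Substitute t'_i = t_i - 1 (so t'_i >= 0). Then sum t'_i = 9 - 6 = 3.
Stars and bars: C(3+6-1, 6-1) = C(8,5).

Final answer: C(8,5) = 56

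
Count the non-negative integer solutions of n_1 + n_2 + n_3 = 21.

Stars and bars with 21 stars and 2 bars:
C(21+3-1, 3-1) = C(23,2).

Final answer: C(23,2) = 253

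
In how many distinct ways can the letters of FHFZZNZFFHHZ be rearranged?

Letters (F:4, H:3, N:1, Z:4). Total letters: 12.
Permutations = 12!/(4! x 4! x 3!).

Final answer: 138600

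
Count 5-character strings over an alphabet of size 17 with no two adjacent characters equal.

Let g(n) count such strings. g(1) = 17, and each valid string of length n-1 extends in 16 ways (any symbol but the last), so g(n) = 16 g(n-1).
Total: g(5) = 17 x 16^4.

Final answer: 17 x 16^{4} = 1114112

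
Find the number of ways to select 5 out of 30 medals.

C(30,5) = 30!/(5! x 25!).

Final answer: \binom{30}{5} = 142506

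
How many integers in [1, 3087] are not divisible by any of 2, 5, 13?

|div by 2|=1543, |div by 5|=617, |div by 13|=237.
|div by 2&5|=308, |div by 2&13|=118, |div by 5&13|=47, |div by all|=23.
By inclusion-exclusion, divisible by at least one: 1543+617+237-308-118-47+23 = 1947.
Not divisible by any: 3087 - 1947.

Final answer: 1140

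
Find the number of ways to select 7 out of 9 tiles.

C(9,7) = 9!/(7! x (9-7)!).

Final answer: C(9,7) = 36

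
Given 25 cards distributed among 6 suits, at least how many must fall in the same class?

By pigeonhole with 25 objects and 6 categories: ceiling(25/6).

Final answer: 5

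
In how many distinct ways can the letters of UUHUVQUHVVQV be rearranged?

Letters (H:2, Q:2, U:4, V:4). Total letters: 12.
Permutations = 12!/(4! x 4! x 2! x 2!).

Final answer: 207900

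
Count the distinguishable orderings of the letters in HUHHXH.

Letters (H:4, U:1, X:1). Total letters: 6.
Permutations = 6!/(4!).

Final answer: 30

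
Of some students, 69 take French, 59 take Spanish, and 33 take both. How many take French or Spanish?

|A union B| = |A| + |B| - |A intersect B| = 69 + 59 - 33.

Final answer: 95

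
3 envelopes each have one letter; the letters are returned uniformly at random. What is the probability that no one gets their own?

Derangements satisfy D(n) = (n-1)(D(n-1) + D(n-2)), starting from D(0)=1, D(1)=0.
Building up: D(2)=1, D(3)=2.
Total arrangements: 3! = 6.
Probability = D(3)/3! = 1/3.

Final answer: D(3)/3! = 2/6 = 0.333333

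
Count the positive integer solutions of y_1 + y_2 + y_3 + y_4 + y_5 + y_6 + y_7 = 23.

Substitute y'_i = y_i - 1 (so y'_i >= 0). Then sum y'_i = 23 - 7 = 16.
Stars and bars: C(16+7-1, 7-1) = C(22,6).

Final answer: C(22,6) = 74613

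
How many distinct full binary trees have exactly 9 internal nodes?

This is a standard Catalan-number count: the answer is C_n. Here n = 9.
C_n = C(2n,n) - C(2n,n+1), so C_{9} = C(18,9) - C(18,10) = 48620 - 43758.

Final answer: C_{9} = 4862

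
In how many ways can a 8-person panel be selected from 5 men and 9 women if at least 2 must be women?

Sum over valid woman counts:
C(9,3)C(5,5) = 84
C(9,4)C(5,4) = 630
C(9,5)C(5,3) = 1260
C(9,6)C(5,2) = 840
C(9,7)C(5,1) = 180
C(9,8)C(5,0) = 9
Total: 84 + 630 + 1260 + 840 + 180 + 9.

Final answer: 3003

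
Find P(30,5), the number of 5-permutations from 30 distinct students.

P(30,5) = 30!/(30-5)! = 30!/25!.

Final answer: P(30,5) = 17100720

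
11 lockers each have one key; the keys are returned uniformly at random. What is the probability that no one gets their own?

Use the recurrence D(n) = (n-1)(D(n-1) + D(n-2)) with D(0)=1, D(1)=0.
Building up: D(2)=1, D(3)=2, D(4)=9, D(5)=44, D(6)=265, D(7)=1854, D(8)=14833, D(9)=133496, D(10)=1334961, D(11)=14684570.
Total arrangements: 11! = 39916800.
Probability = D(11)/11! = 1468457/3991680.

Final answer: D(11)/11! = 14684570/39916800 = 0.367879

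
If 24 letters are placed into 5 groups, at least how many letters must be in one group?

By the pigeonhole principle: ceiling(24/5).

Final answer: 5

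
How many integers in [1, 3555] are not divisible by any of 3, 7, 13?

|div by 3|=1185, |div by 7|=507, |div by 13|=273.
|div by 3&7|=169, |div by 3&13|=91, |div by 7&13|=39, |div by all|=13.
By inclusion-exclusion, divisible by at least one: 1185+507+273-169-91-39+13 = 1679.
Not divisible by any: 3555 - 1679.

Final answer: 1876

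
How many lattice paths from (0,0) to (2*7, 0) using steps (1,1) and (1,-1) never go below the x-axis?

Total monotonic paths to (7,7): C(14,7) = 3432.
A path is bad iff it touches y = x + 1; reflecting its initial segment maps bad paths bijectively onto all paths to (6,8), of which there are C(14,8) = 3003.
Valid Dyck paths: 3432 - 3003.
(This is the Catalan number C_{7}.)

Final answer: C_{7} = 429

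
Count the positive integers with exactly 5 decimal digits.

The leading digit cannot be 0 (9 options); the other 4 digits can be anything (10 options each).
Total: 9 x 10^4.

Final answer: 90000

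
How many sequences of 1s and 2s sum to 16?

Let f(n) count the ways. The last step is size 1 or 2, so f(n) = f(n-1) + f(n-2) with f(1)=1, f(2)=2.
Building up term by term: f(1)=1, f(2)=2, f(3)=3, f(4)=5, f(5)=8, f(6)=13, f(7)=21, f(8)=34, f(9)=55, f(10)=89, f(11)=144, f(12)=233, f(13)=377, f(14)=610, f(15)=987, f(16)=1597.

Final answer: 1597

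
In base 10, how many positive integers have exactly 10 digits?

Leading digit: 9 options (nonzero). Other 9 digit(s): 10 options each.
Total: 9 x 10^9.

Final answer: 9000000000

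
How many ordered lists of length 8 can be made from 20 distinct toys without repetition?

P(20,8) = 20!/(20-8)! = 20!/12!.

Final answer: P(20,8) = 5079110400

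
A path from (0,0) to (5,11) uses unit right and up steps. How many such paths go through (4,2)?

Paths (0,0)->(4,2): C(6,2) = 15.
Paths (4,2)->(5,11): C(10,9) = 10.
By multiplication principle: 15 x 10.

Final answer: 150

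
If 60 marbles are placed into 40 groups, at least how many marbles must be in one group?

By the pigeonhole principle: ceiling(60/40).

Final answer: 2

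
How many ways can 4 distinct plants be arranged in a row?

The number of ways to arrange 4 distinct objects is 4!.

Final answer: 4! = 24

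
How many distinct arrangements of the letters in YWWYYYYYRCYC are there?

Letters (C:2, R:1, W:2, Y:7). Total letters: 12.
Permutations = 12!/(7! x 2! x 2!).

Final answer: 23760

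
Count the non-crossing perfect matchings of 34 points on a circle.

This is counted by the nth Catalan number C_n. Here n = 34/2 = 17.
C_n = C(2n,n) - C(2n,n+1), so C_{17} = C(34,17) - C(34,18) = 2333606220 - 2203961430.

Final answer: C_{17} = 129644790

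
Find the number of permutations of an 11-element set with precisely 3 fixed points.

Choose which 3 elements are fixed: C(11,3) = 165.
Derange the remaining 8 using D(j) = (j-1)(D(j-1) + D(j-2)), D(0)=1, D(1)=0: D(2)=1, D(3)=2, D(4)=9, D(5)=44, D(6)=265, D(7)=1854, D(8)=14833.
Total: 165 x 14833.

Final answer: C(11,3) D(8) = 2447445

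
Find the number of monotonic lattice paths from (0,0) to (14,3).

Each path has 14 right steps and 3 up steps in some order (17 steps total).
Choose which 3 of the 17 steps are up: C(17,3).

Final answer: C(17,3) = 680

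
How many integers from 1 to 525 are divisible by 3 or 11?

Multiples of 3: 175. Multiples of 11: 47. Of both (lcm=33): 15.
By inclusion-exclusion: 175 + 47 - 15.

Final answer: 207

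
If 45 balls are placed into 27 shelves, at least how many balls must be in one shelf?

By the pigeonhole principle: ceiling(45/27).

Final answer: 2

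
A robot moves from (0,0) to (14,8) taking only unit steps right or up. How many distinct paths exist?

Each path has 14 right steps and 8 up steps in some order (22 steps total).
Choose which 8 of the 22 steps are up: C(22,8).

Final answer: C(22,8) = 319770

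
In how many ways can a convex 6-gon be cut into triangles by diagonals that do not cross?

This is counted by the nth Catalan number C_n. Here n = 6 - 2 = 4.
C_n = C(2n,n) - C(2n,n+1), so C_{4} = C(8,4) - C(8,5) = 70 - 56.

Final answer: C_{4} = 14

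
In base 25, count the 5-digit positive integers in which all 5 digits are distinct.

First digit: 24 (nonzero). Second: 24 (not first). Third: 23, etc.
Total: 24 x 24 x 23 x 22 x 21.

Final answer: 6120576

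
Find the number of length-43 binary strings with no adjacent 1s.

Classify by the final bit: ...0 gives a(n-1) strings, ...01 gives a(n-2) strings. Thus a(n) = a(n-1) + a(n-2) with a(1)=2, a(2)=3.
Iterating the recurrence: a(1)=2, a(2)=3, a(3)=5, a(4)=8, a(5)=13, a(6)=21, a(7)=34, a(8)=55, a(9)=89, a(10)=144, a(11)=233, a(12)=377, a(13)=610, a(14)=987, a(15)=1597, a(16)=2584, a(17)=4181, a(18)=6765, a(19)=10946, a(20)=17711, a(21)=28657, a(22)=46368, a(23)=75025, a(24)=121393, a(25)=196418, a(26)=317811, a(27)=514229, a(28)=832040, a(29)=1346269, a(30)=2178309, a(31)=3524578, a(32)=5702887, a(33)=9227465, a(34)=14930352, a(35)=24157817, a(36)=39088169, a(37)=63245986, a(38)=102334155, a(39)=165580141, a(40)=267914296, a(41)=433494437, a(42)=701408733, a(43)=1134903170.

Final answer: 1134903170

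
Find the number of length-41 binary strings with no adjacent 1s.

Let a(n) count valid strings. If the last bit is 0 the prefix is any valid string of length n-1; if it is 1 the string must end in 01 with a valid prefix of length n-2. So a(n) = a(n-1) + a(n-2), a(1)=2, a(2)=3.
Building up term by term: a(1)=2, a(2)=3, a(3)=5, a(4)=8, a(5)=13, a(6)=21, a(7)=34, a(8)=55, a(9)=89, a(10)=144, a(11)=233, a(12)=377, a(13)=610, a(14)=987, a(15)=1597, a(16)=2584, a(17)=4181, a(18)=6765, a(19)=10946, a(20)=17711, a(21)=28657, a(22)=46368, a(23)=75025, a(24)=121393, a(25)=196418, a(26)=317811, a(27)=514229, a(28)=832040, a(29)=1346269, a(30)=2178309, a(31)=3524578, a(32)=5702887, a(33)=9227465, a(34)=14930352, a(35)=24157817, a(36)=39088169, a(37)=63245986, a(38)=102334155, a(39)=165580141, a(40)=267914296, a(41)=433494437.

Final answer: 433494437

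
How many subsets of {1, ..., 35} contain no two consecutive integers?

Condition on whether n belongs to the subset: if not, any valid subset of {1, ..., n-1} works (a(n-1)); if so, n-1 is excluded and the rest is a valid subset of {1, ..., n-2} (a(n-2)). Hence a(n) = a(n-1) + a(n-2), a(1)=2, a(2)=3.
Iterating the recurrence: a(1)=2, a(2)=3, a(3)=5, a(4)=8, a(5)=13, a(6)=21, a(7)=34, a(8)=55, a(9)=89, a(10)=144, a(11)=233, a(12)=377, a(13)=610, a(14)=987, a(15)=1597, a(16)=2584, a(17)=4181, a(18)=6765, a(19)=10946, a(20)=17711, a(21)=28657, a(22)=46368, a(23)=75025, a(24)=121393, a(25)=196418, a(26)=317811, a(27)=514229, a(28)=832040, a(29)=1346269, a(30)=2178309, a(31)=3524578, a(32)=5702887, a(33)=9227465, a(34)=14930352, a(35)=24157817.

Final answer: 24157817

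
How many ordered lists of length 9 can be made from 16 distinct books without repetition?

P(16,9) = 16!/(16-9)! = 16!/7!.

Final answer: P(16,9) = 4151347200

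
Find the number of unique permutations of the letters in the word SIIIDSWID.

Letters (D:2, I:4, S:2, W:1). Total letters: 9.
Permutations = 9!/(4! x 2! x 2!).

Final answer: 3780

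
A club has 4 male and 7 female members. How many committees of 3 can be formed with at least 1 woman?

Sum over valid woman counts:
C(7,1)C(4,2) = 42
C(7,2)C(4,1) = 84
C(7,3)C(4,0) = 35
Total: 42 + 84 + 35.

Final answer: 161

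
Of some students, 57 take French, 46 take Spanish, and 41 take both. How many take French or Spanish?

|A union B| = |A| + |B| - |A intersect B| = 57 + 46 - 41.

Final answer: 62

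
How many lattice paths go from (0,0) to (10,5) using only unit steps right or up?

Each path has 10 right steps and 5 up steps in some order (15 steps total).
Choose which 5 of the 15 steps are up: C(15,5).

Final answer: C(15,5) = 3003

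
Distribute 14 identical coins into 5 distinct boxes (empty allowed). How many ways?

Stars and bars: C(n+k-1, k-1) = C(18,4).

Final answer: C(18,4) = 3060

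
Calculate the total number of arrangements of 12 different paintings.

The number of ways to arrange 12 distinct objects is 12!.

Final answer: 12! = 479001600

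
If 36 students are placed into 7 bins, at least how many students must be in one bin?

By the pigeonhole principle: ceiling(36/7).

Final answer: 6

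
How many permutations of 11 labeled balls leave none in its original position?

Derangements satisfy D(n) = (n-1)(D(n-1) + D(n-2)), starting from D(0)=1, D(1)=0.
D(2) = 1 x (0 + 1) = 1
D(3) = 2 x (1 + 0) = 2
D(4) = 3 x (2 + 1) = 9
D(5) = 4 x (9 + 2) = 44
D(6) = 5 x (44 + 9) = 265
D(7) = 6 x (265 + 44) = 1854
D(8) = 7 x (1854 + 265) = 14833
D(9) = 8 x (14833 + 1854) = 133496
D(10) = 9 x (133496 + 14833) = 1334961
D(11) = 10 x (D(10) + D(9)) = 10 x (1334961 + 133496)

Final answer: D(11) = 14684570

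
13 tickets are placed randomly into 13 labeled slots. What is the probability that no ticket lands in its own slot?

Use the recurrence D(n) = (n-1)(D(n-1) + D(n-2)) with D(0)=1, D(1)=0.
Building up: D(2)=1, D(3)=2, D(4)=9, D(5)=44, D(6)=265, D(7)=1854, D(8)=14833, D(9)=133496, D(10)=1334961, D(11)=14684570, D(12)=176214841, D(13)=2290792932.
Total arrangements: 13! = 6227020800.
Probability = D(13)/13! = 63633137/172972800.

Final answer: D(13)/13! = 2290792932/6227020800 = 0.367879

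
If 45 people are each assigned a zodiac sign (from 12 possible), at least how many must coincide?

There are 12 possible values for zodiac sign. With 45 people and 12 categories, by pigeonhole: ceiling(45/12).

Final answer: 4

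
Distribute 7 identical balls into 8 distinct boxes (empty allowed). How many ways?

Stars and bars: C(n+k-1, k-1) = C(14,7).

Final answer: C(14,7) = 3432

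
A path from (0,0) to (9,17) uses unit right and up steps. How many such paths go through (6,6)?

Paths (0,0)->(6,6): C(12,6) = 924.
Paths (6,6)->(9,17): C(14,11) = 364.
By multiplication principle: 924 x 364.

Final answer: 336336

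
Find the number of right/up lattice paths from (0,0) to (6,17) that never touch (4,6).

Total paths to (6,17): C(23,17) = 100947.
Paths through (4,6): C(10,6) x C(13,11) = 16380.
Avoiding (4,6): 100947 - 16380.

Final answer: 84567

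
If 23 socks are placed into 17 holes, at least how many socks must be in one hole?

By the pigeonhole principle: ceiling(23/17).

Final answer: 2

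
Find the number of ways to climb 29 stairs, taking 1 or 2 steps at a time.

Let f(n) be the number of climbs. Removing the last move (1 or 2 steps) gives f(n) = f(n-1) + f(n-2); base cases f(1)=1, f(2)=2.
Computing successive values: f(1)=1, f(2)=2, f(3)=3, f(4)=5, f(5)=8, f(6)=13, f(7)=21, f(8)=34, f(9)=55, f(10)=89, f(11)=144, f(12)=233, f(13)=377, f(14)=610, f(15)=987, f(16)=1597, f(17)=2584, f(18)=4181, f(19)=6765, f(20)=10946, f(21)=17711, f(22)=28657, f(23)=46368, f(24)=75025, f(25)=121393, f(26)=196418, f(27)=317811, f(28)=514229, f(29)=832040.

Final answer: 832040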